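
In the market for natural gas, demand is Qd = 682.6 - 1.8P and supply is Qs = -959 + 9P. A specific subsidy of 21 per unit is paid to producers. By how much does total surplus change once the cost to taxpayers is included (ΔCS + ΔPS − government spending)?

Net change in total surplus = -330.75

Pre-subsidy: 682.6 - 1.8P = -959 + 9P gives P* = 152, Q* = 409.
With the subsidy, sellers receive Ps = Pb + 21 for each unit, where Pb is the price buyers pay.
Supply in terms of Pb becomes Qs = -959 + 9(Pb + 21) = -770 + 9Pb. Setting this equal to demand: 682.6 - 1.8Pb = -770 + 9Pb, so Pb = 134.5.
Sellers receive Ps = 134.5 + 21 = 155.5; Q' = 682.6 − 1.8·134.5 = 440.5.
ΔCS = ½(409 + 440.5)(152 − 134.5) = 7433.125; ΔPS = ½(409 + 440.5)(155.5 − 152) = 1486.625.
Government spending = 21 × 440.5 = 9250.5.
Net change = 7433.125 + 1486.625 − 9250.5 = -330.75. The loss equals the DWL triangle ½·21·31.5.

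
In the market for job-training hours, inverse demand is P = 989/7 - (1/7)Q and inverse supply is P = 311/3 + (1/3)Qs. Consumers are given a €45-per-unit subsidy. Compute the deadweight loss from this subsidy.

Pre-subsidy: 989/7 - (1/7)Q = 311/3 + (1/3)Q gives Q* = 79 and P* = 130.
With the rebate, buyers effectively pay Pb = Ps − 45, where Ps is the price sellers receive.
On the curves, Pb = 989/7 - (1/7)Q and Ps = 311/3 + (1/3)Q; the wedge Ps − Pb = 45 gives 311/3 + (1/3)Q − (989/7 - (1/7)Q) = 45, so Q' = 173.5.
Then Pb = 989/7 − (1/7)·173.5 = 116.5 and Ps = 311/3 + (1/3)·173.5 = 161.5.
The subsidy expands output by 173.5 − 79 = 94.5 past the efficient level; on those units the gap between marginal cost and willingness to pay runs from 0 up to 45.
DWL = ½ × 45 × 94.5 = 2126.25.

Deadweight loss = €2126.25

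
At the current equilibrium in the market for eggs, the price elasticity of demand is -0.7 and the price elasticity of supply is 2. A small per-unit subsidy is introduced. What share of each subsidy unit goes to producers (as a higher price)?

Producer share = 7/27

For a small subsidy around the equilibrium, the benefit split depends on the relative slopes, which at a point are proportional to the elasticities.
Buyer share = εs/(εs + |εd|) = 2/(2 + 0.7) = 20/27; seller share = |εd|/(εs + |εd|) = 7/27.
So producers capture 7/27 of the subsidy.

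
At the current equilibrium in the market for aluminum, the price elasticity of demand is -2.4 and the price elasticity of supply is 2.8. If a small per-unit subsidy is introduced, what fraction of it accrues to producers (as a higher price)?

Producer share = 6/13

For a small subsidy around the equilibrium, the benefit split depends on the relative slopes, which at a point are proportional to the elasticities.
Buyer share = εs/(εs + |εd|) = 2.8/(2.8 + 2.4) = 7/13; seller share = |εd|/(εs + |εd|) = 6/13.
So producers capture 6/13 of the subsidy.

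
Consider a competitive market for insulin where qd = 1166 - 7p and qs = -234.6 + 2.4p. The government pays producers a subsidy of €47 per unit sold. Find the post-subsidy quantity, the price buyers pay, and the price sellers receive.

Pre-subsidy: 1166 - 7p = -234.6 + 2.4p gives p* = 149, q* = 123.
With the subsidy, sellers receive ps = pb + 47 for each unit, where pb is the price buyers pay.
Supply in terms of pb becomes qs = -234.6 + 2.4(pb + 47) = -121.8 + 2.4pb. Setting this equal to demand: 1166 - 7pb = -121.8 + 2.4pb, so pb = 137.
Sellers receive ps = 137 + 47 = 184; q' = 1166 − 7·137 = 207.

q' = 207; buyers pay €137; sellers receive €184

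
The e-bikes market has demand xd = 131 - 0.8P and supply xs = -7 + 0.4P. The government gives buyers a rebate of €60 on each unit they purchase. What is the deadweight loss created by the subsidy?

Deadweight loss = €480

Pre-subsidy: 131 - 0.8P = -7 + 0.4P gives P* = 115, x* = 39.
With the rebate, buyers effectively pay Pb = Ps − 60, where Ps is the price sellers receive.
Demand in terms of Ps becomes xd = 131 − 0.8(Ps − 60) = 179 - 0.8Ps. Setting this equal to supply: 179 - 0.8Ps = -7 + 0.4Ps, so Ps = 155.
Buyers pay Pb = 155 − 60 = 95; x' = -7 + 0.4·155 = 55.
The subsidy expands output by 55 − 39 = 16 past the efficient level; on those units the gap between marginal cost and willingness to pay runs from 0 up to 60.
DWL = ½ × 60 × 16 = 480.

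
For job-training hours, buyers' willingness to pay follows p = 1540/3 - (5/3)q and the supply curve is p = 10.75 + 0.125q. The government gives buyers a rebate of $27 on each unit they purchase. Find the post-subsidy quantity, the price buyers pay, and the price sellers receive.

q' = 12710/43; buyers pay 890/43; sellers receive 2051/43

Pre-subsidy: 1540/3 - (5/3)q = 10.75 + 0.125q gives q* = 12062/43 and p* = 1970/43.
With the rebate, buyers effectively pay pb = ps − 27, where ps is the price sellers receive.
On the curves, pb = 1540/3 - (5/3)q and ps = 10.75 + 0.125q; the wedge ps − pb = 27 gives 10.75 + 0.125q − (1540/3 - (5/3)q) = 27, so q' = 12710/43.
Then pb = 1540/3 − (5/3)·(12710/43) = 890/43 and ps = 10.75 + 0.125·(12710/43) = 2051/43.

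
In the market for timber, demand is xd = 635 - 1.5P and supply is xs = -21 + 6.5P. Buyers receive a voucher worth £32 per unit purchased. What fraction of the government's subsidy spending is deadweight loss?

Pre-subsidy: 635 - 1.5P = -21 + 6.5P gives P* = 82, x* = 512.
With the rebate, buyers effectively pay Pb = Ps − 32, where Ps is the price sellers receive.
Demand in terms of Ps becomes xd = 635 − 1.5(Ps − 32) = 683 - 1.5Ps. Setting this equal to supply: 683 - 1.5Ps = -21 + 6.5Ps, so Ps = 88.
Buyers pay Pb = 88 − 32 = 56; x' = -21 + 6.5·88 = 551.
ΔCS = ½(512 + 551)(82 − 56) = 13819; ΔPS = ½(512 + 551)(88 − 82) = 3189.
Government spending = 32 × 551 = 17632.
DWL = ½ × 32 × (551 − 512) = 624; fraction = 624 / 17632 = 39/1102.

DWL / government spending = 39/1102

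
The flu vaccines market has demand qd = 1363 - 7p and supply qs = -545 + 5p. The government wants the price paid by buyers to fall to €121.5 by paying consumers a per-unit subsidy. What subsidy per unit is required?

Required subsidy s = €90 per unit

At a buyer price of 121.5, quantity demanded is 1363 − 7·121.5 = 512.5.
Sellers supply 512.5 only when they receive ps with -545 + 5·ps = 512.5, i.e. ps = 211.5.
s = ps − pb = 211.5 − 121.5 = 90.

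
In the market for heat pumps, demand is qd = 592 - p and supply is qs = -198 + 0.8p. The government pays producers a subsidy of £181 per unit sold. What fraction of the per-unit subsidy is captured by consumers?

Pre-subsidy: 592 - p = -198 + 0.8p gives p* = 3950/9, q* = 1378/9.
With the subsidy, sellers receive ps = pb + 181 for each unit, where pb is the price buyers pay.
Supply in terms of pb becomes qs = -198 + 0.8(pb + 181) = -53.2 + 0.8pb. Setting this equal to demand: 592 - pb = -53.2 + 0.8pb, so pb = 3226/9.
Sellers receive ps = 3226/9 + 181 = 4855/9; q' = 592 − 1·(3226/9) = 2102/9.
Buyers' price falls by p* − pb = 3950/9 − 3226/9 = 724/9; sellers' price rises by ps − p* = 4855/9 − 3950/9 = 905/9.
So consumers capture (724/9)/181 = 4/9 of each unit of subsidy.

Consumer share = 4/9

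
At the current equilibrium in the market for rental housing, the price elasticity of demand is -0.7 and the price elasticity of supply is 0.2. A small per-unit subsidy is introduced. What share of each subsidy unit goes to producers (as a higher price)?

For a small subsidy around the equilibrium, the benefit split depends on the relative slopes, which at a point are proportional to the elasticities.
Buyer share = εs/(εs + |εd|) = 0.2/(0.2 + 0.7) = 2/9; seller share = |εd|/(εs + |εd|) = 7/9.
So producers capture 7/9 of the subsidy.

Producer share = 7/9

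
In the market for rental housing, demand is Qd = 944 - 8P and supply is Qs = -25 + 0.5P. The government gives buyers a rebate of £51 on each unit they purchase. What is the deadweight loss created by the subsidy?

Pre-subsidy: 944 - 8P = -25 + 0.5P gives P* = 114, Q* = 32.
With the rebate, buyers effectively pay Pb = Ps − 51, where Ps is the price sellers receive.
Demand in terms of Ps becomes Qd = 944 − 8(Ps − 51) = 1352 - 8Ps. Setting this equal to supply: 1352 - 8Ps = -25 + 0.5Ps, so Ps = 162.
Buyers pay Pb = 162 − 51 = 111; Q' = -25 + 0.5·162 = 56.
The subsidy expands output by 56 − 32 = 24 past the efficient level; on those units the gap between marginal cost and willingness to pay runs from 0 up to 51.
DWL = ½ × 51 × 24 = 612.

Deadweight loss = £612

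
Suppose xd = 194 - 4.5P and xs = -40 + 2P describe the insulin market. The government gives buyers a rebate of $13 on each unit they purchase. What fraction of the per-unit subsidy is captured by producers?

Producer share = 9/13

Pre-subsidy: 194 - 4.5P = -40 + 2P gives P* = 36, x* = 32.
With the rebate, buyers effectively pay Pb = Ps − 13, where Ps is the price sellers receive.
Demand in terms of Ps becomes xd = 194 − 4.5(Ps − 13) = 252.5 - 4.5Ps. Setting this equal to supply: 252.5 - 4.5Ps = -40 + 2Ps, so Ps = 45.
Buyers pay Pb = 45 − 13 = 32; x' = -40 + 2·45 = 50.
Buyers' price falls by P* − Pb = 36 − 32 = 4; sellers' price rises by Ps − P* = 45 − 36 = 9.
So producers capture 9/13 = 9/13 of each unit of subsidy.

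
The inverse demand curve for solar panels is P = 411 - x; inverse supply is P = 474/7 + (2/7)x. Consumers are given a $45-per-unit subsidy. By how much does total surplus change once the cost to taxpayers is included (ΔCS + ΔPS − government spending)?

Net change in total surplus = -$787.5

Pre-subsidy: 411 - x = 474/7 + (2/7)x gives x* = 267 and P* = 144.
With the rebate, buyers effectively pay Pb = Ps − 45, where Ps is the price sellers receive.
On the curves, Pb = 411 - x and Ps = 474/7 + (2/7)x; the wedge Ps − Pb = 45 gives 474/7 + (2/7)x − (411 - x) = 45, so x' = 302.
Then Pb = 411 − 1·302 = 109 and Ps = 474/7 + (2/7)·302 = 154.
ΔCS = ½(267 + 302)(144 − 109) = 9957.5; ΔPS = ½(267 + 302)(154 − 144) = 2845.
Government spending = 45 × 302 = 13590.
Net change = 9957.5 + 2845 − 13590 = -787.5. The loss equals the DWL triangle ½·45·35.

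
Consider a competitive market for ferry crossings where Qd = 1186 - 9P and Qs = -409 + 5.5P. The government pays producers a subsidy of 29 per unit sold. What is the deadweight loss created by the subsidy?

Deadweight loss = 1435.5

Pre-subsidy: 1186 - 9P = -409 + 5.5P gives P* = 110, Q* = 196.
With the subsidy, sellers receive Ps = Pb + 29 for each unit, where Pb is the price buyers pay.
Supply in terms of Pb becomes Qs = -409 + 5.5(Pb + 29) = -249.5 + 5.5Pb. Setting this equal to demand: 1186 - 9Pb = -249.5 + 5.5Pb, so Pb = 99.
Sellers receive Ps = 99 + 29 = 128; Q' = 1186 − 9·99 = 295.
The subsidy expands output by 295 − 196 = 99 past the efficient level; on those units the gap between marginal cost and willingness to pay runs from 0 up to 29.
DWL = ½ × 29 × 99 = 1435.5.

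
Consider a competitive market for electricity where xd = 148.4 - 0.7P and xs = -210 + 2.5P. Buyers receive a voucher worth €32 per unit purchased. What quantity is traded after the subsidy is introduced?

x' = 87.5

Pre-subsidy: 148.4 - 0.7P = -210 + 2.5P gives P* = 112, x* = 70.
With the rebate, buyers effectively pay Pb = Ps − 32, where Ps is the price sellers receive.
Demand in terms of Ps becomes xd = 148.4 − 0.7(Ps − 32) = 170.8 - 0.7Ps. Setting this equal to supply: 170.8 - 0.7Ps = -210 + 2.5Ps, so Ps = 119.
Buyers pay Pb = 119 − 32 = 87; x' = -210 + 2.5·119 = 87.5.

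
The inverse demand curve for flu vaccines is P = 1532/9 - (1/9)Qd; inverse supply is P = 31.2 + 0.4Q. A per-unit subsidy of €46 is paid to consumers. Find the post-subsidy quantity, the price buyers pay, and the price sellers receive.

Q' = 362; buyers pay €130; sellers receive €176

Pre-subsidy: 1532/9 - (1/9)Q = 31.2 + 0.4Q gives Q* = 272 and P* = 140.
With the rebate, buyers effectively pay Pb = Ps − 46, where Ps is the price sellers receive.
On the curves, Pb = 1532/9 - (1/9)Q and Ps = 31.2 + 0.4Q; the wedge Ps − Pb = 46 gives 31.2 + 0.4Q − (1532/9 - (1/9)Q) = 46, so Q' = 362.
Then Pb = 1532/9 − (1/9)·362 = 130 and Ps = 31.2 + 0.4·362 = 176.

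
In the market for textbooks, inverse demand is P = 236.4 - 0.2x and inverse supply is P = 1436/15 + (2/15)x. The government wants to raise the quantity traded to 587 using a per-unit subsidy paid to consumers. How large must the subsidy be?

Required subsidy s = 55 per unit

At x = 587, from the demand curve buyers pay Pb = 236.4 − 0.2·587 = 119; from the supply curve sellers need Ps = 1436/15 + (2/15)·587 = 174.
The subsidy must fill the gap: s = Ps − Pb = 174 − 119 = 55.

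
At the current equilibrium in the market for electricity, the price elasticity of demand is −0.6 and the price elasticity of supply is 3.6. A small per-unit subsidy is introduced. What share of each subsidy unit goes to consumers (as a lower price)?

Consumer share = 6/7

For a small subsidy around the equilibrium, the benefit split depends on the relative slopes, which at a point are proportional to the elasticities.
Buyer share = εs/(εs + |εd|) = 3.6/(3.6 + 0.6) = 6/7; seller share = |εd|/(εs + |εd|) = 1/7.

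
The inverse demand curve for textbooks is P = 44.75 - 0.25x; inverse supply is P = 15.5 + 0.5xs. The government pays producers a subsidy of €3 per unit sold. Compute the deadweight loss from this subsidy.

Deadweight loss = €6

Pre-subsidy: 44.75 - 0.25x = 15.5 + 0.5x gives x* = 39 and P* = 35.
With the subsidy, sellers receive Ps = Pb + 3 for each unit, where Pb is the price buyers pay.
On the curves, Pb = 44.75 - 0.25x and Ps = 15.5 + 0.5x; the wedge Ps − Pb = 3 gives 15.5 + 0.5x − (44.75 - 0.25x) = 3, so x' = 43.
Then Pb = 44.75 − 0.25·43 = 34 and Ps = 15.5 + 0.5·43 = 37.
The subsidy expands output by 43 − 39 = 4 past the efficient level; on those units the gap between marginal cost and willingness to pay runs from 0 up to 3.
DWL = ½ × 3 × 4 = 6.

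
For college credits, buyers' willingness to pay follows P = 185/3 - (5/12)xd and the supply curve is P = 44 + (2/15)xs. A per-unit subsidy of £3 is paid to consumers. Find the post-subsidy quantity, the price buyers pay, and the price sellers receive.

Pre-subsidy: 185/3 - (5/12)x = 44 + (2/15)x gives x* = 1060/33 and P* = 4780/99.
With the rebate, buyers effectively pay Pb = Ps − 3, where Ps is the price sellers receive.
On the curves, Pb = 185/3 - (5/12)x and Ps = 44 + (2/15)x; the wedge Ps − Pb = 3 gives 44 + (2/15)x − (185/3 - (5/12)x) = 3, so x' = 1240/33.
Then Pb = 185/3 − (5/12)·(1240/33) = 4555/99 and Ps = 44 + (2/15)·(1240/33) = 4852/99.

x' = 1240/33; buyers pay 4555/99; sellers receive 4852/99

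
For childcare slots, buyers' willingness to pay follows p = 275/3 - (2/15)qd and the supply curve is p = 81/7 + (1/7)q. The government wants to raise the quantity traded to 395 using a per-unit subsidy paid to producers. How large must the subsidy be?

Required subsidy s = 29 per unit

At q = 395, from the demand curve buyers pay pb = 275/3 − (2/15)·395 = 39; from the supply curve sellers need ps = 81/7 + (1/7)·395 = 68.
The subsidy must fill the gap: s = ps − pb = 68 − 39 = 29.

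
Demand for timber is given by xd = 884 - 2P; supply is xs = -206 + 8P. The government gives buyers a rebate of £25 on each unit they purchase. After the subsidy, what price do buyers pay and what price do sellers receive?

Pre-subsidy: 884 - 2P = -206 + 8P gives P* = 109, x* = 666.
With the rebate, buyers effectively pay Pb = Ps − 25, where Ps is the price sellers receive.
Demand in terms of Ps becomes xd = 884 − 2(Ps − 25) = 934 - 2Ps. Setting this equal to supply: 934 - 2Ps = -206 + 8Ps, so Ps = 114.
Buyers pay Pb = 114 − 25 = 89; x' = -206 + 8·114 = 706.

Buyers pay £89; sellers receive £114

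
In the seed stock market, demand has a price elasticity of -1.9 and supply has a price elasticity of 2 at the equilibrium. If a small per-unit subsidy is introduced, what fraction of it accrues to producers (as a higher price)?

For a small subsidy around the equilibrium, the benefit split depends on the relative slopes, which at a point are proportional to the elasticities.
Buyer share = εs/(εs + |εd|) = 2/(2 + 1.9) = 20/39; seller share = |εd|/(εs + |εd|) = 19/39.
So producers capture 19/39 of the subsidy.

Producer share = 19/39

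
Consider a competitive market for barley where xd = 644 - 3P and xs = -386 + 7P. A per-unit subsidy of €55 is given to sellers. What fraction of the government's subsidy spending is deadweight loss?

Pre-subsidy: 644 - 3P = -386 + 7P gives P* = 103, x* = 335.
With the subsidy, sellers receive Ps = Pb + 55 for each unit, where Pb is the price buyers pay.
Supply in terms of Pb becomes xs = -386 + 7(Pb + 55) = -1 + 7Pb. Setting this equal to demand: 644 - 3Pb = -1 + 7Pb, so Pb = 64.5.
Sellers receive Ps = 64.5 + 55 = 119.5; x' = 644 − 3·64.5 = 450.5.
ΔCS = ½(335 + 450.5)(103 − 64.5) = 15120.875; ΔPS = ½(335 + 450.5)(119.5 − 103) = 6480.375.
Government spending = 55 × 450.5 = 24777.5.
DWL = ½ × 55 × (450.5 − 335) = 3176.25; fraction = 3176.25 / 24777.5 = 231/1802.

DWL / government spending = 231/1802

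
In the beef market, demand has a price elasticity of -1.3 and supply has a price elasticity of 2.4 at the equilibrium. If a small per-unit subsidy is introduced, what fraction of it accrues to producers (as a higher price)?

Producer share = 13/37

For a small subsidy around the equilibrium, the benefit split depends on the relative slopes, which at a point are proportional to the elasticities.
Buyer share = εs/(εs + |εd|) = 2.4/(2.4 + 1.3) = 24/37; seller share = |εd|/(εs + |εd|) = 13/37.
So producers capture 13/37 of the subsidy.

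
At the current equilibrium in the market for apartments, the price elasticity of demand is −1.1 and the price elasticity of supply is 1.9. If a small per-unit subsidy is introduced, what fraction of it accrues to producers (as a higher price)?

Producer share = 11/30

For a small subsidy around the equilibrium, the benefit split depends on the relative slopes, which at a point are proportional to the elasticities.
Buyer share = εs/(εs + |εd|) = 1.9/(1.9 + 1.1) = 19/30; seller share = |εd|/(εs + |εd|) = 11/30.
So producers capture 11/30 of the subsidy.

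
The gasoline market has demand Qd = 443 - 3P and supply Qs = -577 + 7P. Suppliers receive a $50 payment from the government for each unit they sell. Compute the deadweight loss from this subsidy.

Deadweight loss = $2625

Pre-subsidy: 443 - 3P = -577 + 7P gives P* = 102, Q* = 137.
With the subsidy, sellers receive Ps = Pb + 50 for each unit, where Pb is the price buyers pay.
Supply in terms of Pb becomes Qs = -577 + 7(Pb + 50) = -227 + 7Pb. Setting this equal to demand: 443 - 3Pb = -227 + 7Pb, so Pb = 67.
Sellers receive Ps = 67 + 50 = 117; Q' = 443 − 3·67 = 242.
The subsidy expands output by 242 − 137 = 105 past the efficient level; on those units the gap between marginal cost and willingness to pay runs from 0 up to 50.
DWL = ½ × 50 × 105 = 2625.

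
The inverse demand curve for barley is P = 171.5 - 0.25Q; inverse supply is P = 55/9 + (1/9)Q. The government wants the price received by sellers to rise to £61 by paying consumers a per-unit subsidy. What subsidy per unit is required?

At a seller price of 61, quantity supplied is -55 + 9·61 = 494.
Buyers absorb 494 only when they pay Pb = 171.5 − 0.25·494 = 48.
s = Ps − Pb = 61 − 48 = 13.

Required subsidy s = £13 per unit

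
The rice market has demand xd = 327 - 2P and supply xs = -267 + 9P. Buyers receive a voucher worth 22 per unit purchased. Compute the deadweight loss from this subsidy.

Deadweight loss = 396

Pre-subsidy: 327 - 2P = -267 + 9P gives P* = 54, x* = 219.
With the rebate, buyers effectively pay Pb = Ps − 22, where Ps is the price sellers receive.
Demand in terms of Ps becomes xd = 327 − 2(Ps − 22) = 371 - 2Ps. Setting this equal to supply: 371 - 2Ps = -267 + 9Ps, so Ps = 58.
Buyers pay Pb = 58 − 22 = 36; x' = -267 + 9·58 = 255.
The subsidy expands output by 255 − 219 = 36 past the efficient level; on those units the gap between marginal cost and willingness to pay runs from 0 up to 22.
DWL = ½ × 22 × 36 = 396.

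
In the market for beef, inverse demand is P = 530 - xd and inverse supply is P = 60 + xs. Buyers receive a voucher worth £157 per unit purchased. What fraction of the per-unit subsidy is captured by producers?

Producer share = 0.5

Pre-subsidy: 530 - x = 60 + x gives x* = 235 and P* = 295.
With the rebate, buyers effectively pay Pb = Ps − 157, where Ps is the price sellers receive.
On the curves, Pb = 530 - x and Ps = 60 + x; the wedge Ps − Pb = 157 gives 60 + x − (530 - x) = 157, so x' = 313.5.
Then Pb = 530 − 1·313.5 = 216.5 and Ps = 60 + 1·313.5 = 373.5.
Buyers' price falls by P* − Pb = 295 − 216.5 = 78.5; sellers' price rises by Ps − P* = 373.5 − 295 = 78.5.
So producers capture 78.5/157 = 0.5 of each unit of subsidy.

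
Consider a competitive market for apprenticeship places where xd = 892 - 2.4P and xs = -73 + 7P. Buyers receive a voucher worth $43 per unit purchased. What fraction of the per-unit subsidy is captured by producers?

Pre-subsidy: 892 - 2.4P = -73 + 7P gives P* = 4825/47, x* = 30344/47.
With the rebate, buyers effectively pay Pb = Ps − 43, where Ps is the price sellers receive.
Demand in terms of Ps becomes xd = 892 − 2.4(Ps − 43) = 995.2 - 2.4Ps. Setting this equal to supply: 995.2 - 2.4Ps = -73 + 7Ps, so Ps = 5341/47.
Buyers pay Pb = 5341/47 − 43 = 3320/47; x' = -73 + 7·(5341/47) = 33956/47.
Buyers' price falls by P* − Pb = 4825/47 − 3320/47 = 1505/47; sellers' price rises by Ps − P* = 5341/47 − 4825/47 = 516/47.
So producers capture (516/47)/43 = 12/47 of each unit of subsidy.

Producer share = 12/47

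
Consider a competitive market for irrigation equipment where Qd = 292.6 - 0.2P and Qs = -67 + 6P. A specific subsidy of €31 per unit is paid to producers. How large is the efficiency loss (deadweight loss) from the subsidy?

Pre-subsidy: 292.6 - 0.2P = -67 + 6P gives P* = 58, Q* = 281.
With the subsidy, sellers receive Ps = Pb + 31 for each unit, where Pb is the price buyers pay.
Supply in terms of Pb becomes Qs = -67 + 6(Pb + 31) = 119 + 6Pb. Setting this equal to demand: 292.6 - 0.2Pb = 119 + 6Pb, so Pb = 28.
Sellers receive Ps = 28 + 31 = 59; Q' = 292.6 − 0.2·28 = 287.
The subsidy expands output by 287 − 281 = 6 past the efficient level; on those units the gap between marginal cost and willingness to pay runs from 0 up to 31.
DWL = ½ × 31 × 6 = 93.

Deadweight loss = €93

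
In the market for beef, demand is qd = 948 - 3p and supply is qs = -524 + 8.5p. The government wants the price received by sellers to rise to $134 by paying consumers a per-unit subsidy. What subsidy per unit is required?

Required subsidy s = $23 per unit

At a seller price of 134, quantity supplied is -524 + 8.5·134 = 615.
Buyers absorb 615 only when they pay pb with 948 − 3·pb = 615, i.e. pb = 111.
s = ps − pb = 134 − 111 = 23.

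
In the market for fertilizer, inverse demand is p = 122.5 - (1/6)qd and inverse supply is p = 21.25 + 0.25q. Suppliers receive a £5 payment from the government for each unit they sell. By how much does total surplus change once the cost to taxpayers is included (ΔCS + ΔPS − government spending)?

Net change in total surplus = -£30

Pre-subsidy: 122.5 - (1/6)q = 21.25 + 0.25q gives q* = 243 and p* = 82.
With the subsidy, sellers receive ps = pb + 5 for each unit, where pb is the price buyers pay.
On the curves, pb = 122.5 - (1/6)q and ps = 21.25 + 0.25q; the wedge ps − pb = 5 gives 21.25 + 0.25q − (122.5 - (1/6)q) = 5, so q' = 255.
Then pb = 122.5 − (1/6)·255 = 80 and ps = 21.25 + 0.25·255 = 85.
ΔCS = ½(243 + 255)(82 − 80) = 498; ΔPS = ½(243 + 255)(85 − 82) = 747.
Government spending = 5 × 255 = 1275.
Net change = 498 + 747 − 1275 = -30. The loss equals the DWL triangle ½·5·12.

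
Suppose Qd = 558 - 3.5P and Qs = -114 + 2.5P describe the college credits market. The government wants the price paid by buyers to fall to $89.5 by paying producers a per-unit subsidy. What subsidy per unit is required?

At a buyer price of 89.5, quantity demanded is 558 − 3.5·89.5 = 244.75.
Sellers supply 244.75 only when they receive Ps with -114 + 2.5·Ps = 244.75, i.e. Ps = 143.5.
s = Ps − Pb = 143.5 − 89.5 = 54.

Required subsidy s = $54 per unit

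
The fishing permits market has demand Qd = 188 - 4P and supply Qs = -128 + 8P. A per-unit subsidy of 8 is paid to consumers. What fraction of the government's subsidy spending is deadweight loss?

DWL / government spending = 4/39

Pre-subsidy: 188 - 4P = -128 + 8P gives P* = 79/3, Q* = 248/3.
With the rebate, buyers effectively pay Pb = Ps − 8, where Ps is the price sellers receive.
Demand in terms of Ps becomes Qd = 188 − 4(Ps − 8) = 220 - 4Ps. Setting this equal to supply: 220 - 4Ps = -128 + 8Ps, so Ps = 29.
Buyers pay Pb = 29 − 8 = 21; Q' = -128 + 8·29 = 104.
ΔCS = ½(248/3 + 104)(79/3 − 21) = 4480/9; ΔPS = ½(248/3 + 104)(29 − 79/3) = 2240/9.
Government spending = 8 × 104 = 832.
DWL = ½ × 8 × (104 − 248/3) = 256/3; fraction = (256/3) / 832 = 4/39.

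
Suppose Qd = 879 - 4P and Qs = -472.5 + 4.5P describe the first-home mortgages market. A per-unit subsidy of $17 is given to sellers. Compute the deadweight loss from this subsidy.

Pre-subsidy: 879 - 4P = -472.5 + 4.5P gives P* = 159, Q* = 243.
With the subsidy, sellers receive Ps = Pb + 17 for each unit, where Pb is the price buyers pay.
Supply in terms of Pb becomes Qs = -472.5 + 4.5(Pb + 17) = -396 + 4.5Pb. Setting this equal to demand: 879 - 4Pb = -396 + 4.5Pb, so Pb = 150.
Sellers receive Ps = 150 + 17 = 167; Q' = 879 − 4·150 = 279.
The subsidy expands output by 279 − 243 = 36 past the efficient level; on those units the gap between marginal cost and willingness to pay runs from 0 up to 17.
DWL = ½ × 17 × 36 = 306.

Deadweight loss = $306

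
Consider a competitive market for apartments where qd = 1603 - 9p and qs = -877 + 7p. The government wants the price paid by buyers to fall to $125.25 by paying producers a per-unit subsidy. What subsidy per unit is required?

At a buyer price of 125.25, quantity demanded is 1603 − 9·125.25 = 475.75.
Sellers supply 475.75 only when they receive ps with -877 + 7·ps = 475.75, i.e. ps = 193.25.
s = ps − pb = 193.25 − 125.25 = 68.

Required subsidy s = $68 per unit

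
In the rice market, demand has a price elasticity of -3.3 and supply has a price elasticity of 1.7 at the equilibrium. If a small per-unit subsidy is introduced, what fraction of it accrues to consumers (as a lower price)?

For a small subsidy around the equilibrium, the benefit split depends on the relative slopes, which at a point are proportional to the elasticities.
Buyer share = εs/(εs + |εd|) = 1.7/(1.7 + 3.3) = 0.34; seller share = |εd|/(εs + |εd|) = 0.66.

Consumer share = 0.34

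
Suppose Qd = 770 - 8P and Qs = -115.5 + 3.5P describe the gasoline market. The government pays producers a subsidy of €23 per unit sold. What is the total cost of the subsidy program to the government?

Pre-subsidy: 770 - 8P = -115.5 + 3.5P gives P* = 77, Q* = 154.
With the subsidy, sellers receive Ps = Pb + 23 for each unit, where Pb is the price buyers pay.
Supply in terms of Pb becomes Qs = -115.5 + 3.5(Pb + 23) = -35 + 3.5Pb. Setting this equal to demand: 770 - 8Pb = -35 + 3.5Pb, so Pb = 70.
Sellers receive Ps = 70 + 23 = 93; Q' = 770 − 8·70 = 210.
Government outlay = subsidy × quantity = 23 × 210 = 4830.

Government cost = €4830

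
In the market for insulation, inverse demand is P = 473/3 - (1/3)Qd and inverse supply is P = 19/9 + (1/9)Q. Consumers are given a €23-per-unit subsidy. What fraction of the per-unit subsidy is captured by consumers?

Pre-subsidy: 473/3 - (1/3)Q = 19/9 + (1/9)Q gives Q* = 350 and P* = 41.
With the rebate, buyers effectively pay Pb = Ps − 23, where Ps is the price sellers receive.
On the curves, Pb = 473/3 - (1/3)Q and Ps = 19/9 + (1/9)Q; the wedge Ps − Pb = 23 gives 19/9 + (1/9)Q − (473/3 - (1/3)Q) = 23, so Q' = 401.75.
Then Pb = 473/3 − (1/3)·401.75 = 23.75 and Ps = 19/9 + (1/9)·401.75 = 46.75.
Buyers' price falls by P* − Pb = 41 − 23.75 = 17.25; sellers' price rises by Ps − P* = 46.75 − 41 = 5.75.
So consumers capture 17.25/23 = 0.75 of each unit of subsidy.

Consumer share = 0.75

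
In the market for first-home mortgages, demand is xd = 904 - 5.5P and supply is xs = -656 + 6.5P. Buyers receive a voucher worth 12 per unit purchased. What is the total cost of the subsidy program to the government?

Government cost = 2697

Pre-subsidy: 904 - 5.5P = -656 + 6.5P gives P* = 130, x* = 189.
With the rebate, buyers effectively pay Pb = Ps − 12, where Ps is the price sellers receive.
Demand in terms of Ps becomes xd = 904 − 5.5(Ps − 12) = 970 - 5.5Ps. Setting this equal to supply: 970 - 5.5Ps = -656 + 6.5Ps, so Ps = 135.5.
Buyers pay Pb = 135.5 − 12 = 123.5; x' = -656 + 6.5·135.5 = 224.75.
Government outlay = subsidy × quantity = 12 × 224.75 = 2697.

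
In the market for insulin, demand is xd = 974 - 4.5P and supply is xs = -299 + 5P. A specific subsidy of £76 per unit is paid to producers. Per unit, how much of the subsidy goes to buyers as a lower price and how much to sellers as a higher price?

Pre-subsidy: 974 - 4.5P = -299 + 5P gives P* = 134, x* = 371.
With the subsidy, sellers receive Ps = Pb + 76 for each unit, where Pb is the price buyers pay.
Supply in terms of Pb becomes xs = -299 + 5(Pb + 76) = 81 + 5Pb. Setting this equal to demand: 974 - 4.5Pb = 81 + 5Pb, so Pb = 94.
Sellers receive Ps = 94 + 76 = 170; x' = 974 − 4.5·94 = 551.
Buyers' price falls by P* − Pb = 134 − 94 = 40; sellers' price rises by Ps − P* = 170 − 134 = 36.

Buyers gain £40 per unit; sellers gain £36 per unit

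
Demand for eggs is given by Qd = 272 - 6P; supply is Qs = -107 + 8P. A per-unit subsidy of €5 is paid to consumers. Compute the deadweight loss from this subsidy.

Pre-subsidy: 272 - 6P = -107 + 8P gives P* = 379/14, Q* = 767/7.
With the rebate, buyers effectively pay Pb = Ps − 5, where Ps is the price sellers receive.
Demand in terms of Ps becomes Qd = 272 − 6(Ps − 5) = 302 - 6Ps. Setting this equal to supply: 302 - 6Ps = -107 + 8Ps, so Ps = 409/14.
Buyers pay Pb = 409/14 − 5 = 339/14; Q' = -107 + 8·(409/14) = 887/7.
The subsidy expands output by 887/7 − 767/7 = 120/7 past the efficient level; on those units the gap between marginal cost and willingness to pay runs from 0 up to 5.
DWL = ½ × 5 × 120/7 = 300/7.

Deadweight loss = 300/7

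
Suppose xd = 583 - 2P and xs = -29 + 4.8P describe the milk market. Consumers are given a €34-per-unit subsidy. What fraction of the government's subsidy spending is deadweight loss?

Pre-subsidy: 583 - 2P = -29 + 4.8P gives P* = 90, x* = 403.
With the rebate, buyers effectively pay Pb = Ps − 34, where Ps is the price sellers receive.
Demand in terms of Ps becomes xd = 583 − 2(Ps − 34) = 651 - 2Ps. Setting this equal to supply: 651 - 2Ps = -29 + 4.8Ps, so Ps = 100.
Buyers pay Pb = 100 − 34 = 66; x' = -29 + 4.8·100 = 451.
ΔCS = ½(403 + 451)(90 − 66) = 10248; ΔPS = ½(403 + 451)(100 − 90) = 4270.
Government spending = 34 × 451 = 15334.
DWL = ½ × 34 × (451 − 403) = 816; fraction = 816 / 15334 = 24/451.

DWL / government spending = 24/451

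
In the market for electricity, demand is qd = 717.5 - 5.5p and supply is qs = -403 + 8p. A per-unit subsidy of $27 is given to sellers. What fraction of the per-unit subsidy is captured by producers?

Producer share = 11/27

Pre-subsidy: 717.5 - 5.5p = -403 + 8p gives p* = 83, q* = 261.
With the subsidy, sellers receive ps = pb + 27 for each unit, where pb is the price buyers pay.
Supply in terms of pb becomes qs = -403 + 8(pb + 27) = -187 + 8pb. Setting this equal to demand: 717.5 - 5.5pb = -187 + 8pb, so pb = 67.
Sellers receive ps = 67 + 27 = 94; q' = 717.5 − 5.5·67 = 349.
Buyers' price falls by p* − pb = 83 − 67 = 16; sellers' price rises by ps − p* = 94 − 83 = 11.
So producers capture 11/27 = 11/27 of each unit of subsidy.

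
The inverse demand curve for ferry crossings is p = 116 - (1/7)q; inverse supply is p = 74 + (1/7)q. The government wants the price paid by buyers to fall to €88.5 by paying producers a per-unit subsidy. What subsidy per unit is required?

Required subsidy s = €13 per unit

At a buyer price of 88.5, quantity demanded is 812 − 7·88.5 = 192.5.
Sellers supply 192.5 only when they receive ps = 74 + (1/7)·192.5 = 101.5.
s = ps − pb = 101.5 − 88.5 = 13.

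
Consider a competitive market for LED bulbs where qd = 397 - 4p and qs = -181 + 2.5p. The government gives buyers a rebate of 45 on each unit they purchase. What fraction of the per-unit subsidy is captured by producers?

Producer share = 8/13

Pre-subsidy: 397 - 4p = -181 + 2.5p gives p* = 1156/13, q* = 537/13.
With the rebate, buyers effectively pay pb = ps − 45, where ps is the price sellers receive.
Demand in terms of ps becomes qd = 397 − 4(ps − 45) = 577 - 4ps. Setting this equal to supply: 577 - 4ps = -181 + 2.5ps, so ps = 1516/13.
Buyers pay pb = 1516/13 − 45 = 931/13; q' = -181 + 2.5·(1516/13) = 1437/13.
Buyers' price falls by p* − pb = 1156/13 − 931/13 = 225/13; sellers' price rises by ps − p* = 1516/13 − 1156/13 = 360/13.
So producers capture (360/13)/45 = 8/13 of each unit of subsidy.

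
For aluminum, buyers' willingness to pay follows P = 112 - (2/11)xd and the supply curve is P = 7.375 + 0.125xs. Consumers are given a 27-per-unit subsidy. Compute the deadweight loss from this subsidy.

Deadweight loss = 1188

Pre-subsidy: 112 - (2/11)x = 7.375 + 0.125x gives x* = 341 and P* = 50.
With the rebate, buyers effectively pay Pb = Ps − 27, where Ps is the price sellers receive.
On the curves, Pb = 112 - (2/11)x and Ps = 7.375 + 0.125x; the wedge Ps − Pb = 27 gives 7.375 + 0.125x − (112 - (2/11)x) = 27, so x' = 429.
Then Pb = 112 − (2/11)·429 = 34 and Ps = 7.375 + 0.125·429 = 61.
The subsidy expands output by 429 − 341 = 88 past the efficient level; on those units the gap between marginal cost and willingness to pay runs from 0 up to 27.
DWL = ½ × 27 × 88 = 1188.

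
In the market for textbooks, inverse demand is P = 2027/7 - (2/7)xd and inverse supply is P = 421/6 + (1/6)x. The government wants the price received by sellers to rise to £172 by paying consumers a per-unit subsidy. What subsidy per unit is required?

Required subsidy s = £57 per unit

At a seller price of 172, quantity supplied is -421 + 6·172 = 611.
Buyers absorb 611 only when they pay Pb = 2027/7 − (2/7)·611 = 115.
s = Ps − Pb = 172 − 115 = 57.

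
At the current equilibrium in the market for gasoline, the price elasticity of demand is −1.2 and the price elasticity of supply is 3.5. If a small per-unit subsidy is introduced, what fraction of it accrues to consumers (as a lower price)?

For a small subsidy around the equilibrium, the benefit split depends on the relative slopes, which at a point are proportional to the elasticities.
Buyer share = εs/(εs + |εd|) = 3.5/(3.5 + 1.2) = 35/47; seller share = |εd|/(εs + |εd|) = 12/47.

Consumer share = 35/47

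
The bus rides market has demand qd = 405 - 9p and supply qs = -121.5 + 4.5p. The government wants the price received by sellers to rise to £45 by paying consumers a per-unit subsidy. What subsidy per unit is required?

At a seller price of 45, quantity supplied is -121.5 + 4.5·45 = 81.
Buyers absorb 81 only when they pay pb with 405 − 9·pb = 81, i.e. pb = 36.
s = ps − pb = 45 − 36 = 9.

Required subsidy s = £9 per unit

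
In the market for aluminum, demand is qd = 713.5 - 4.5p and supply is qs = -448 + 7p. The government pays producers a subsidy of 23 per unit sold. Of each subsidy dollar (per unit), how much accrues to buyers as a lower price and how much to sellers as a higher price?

Pre-subsidy: 713.5 - 4.5p = -448 + 7p gives p* = 101, q* = 259.
With the subsidy, sellers receive ps = pb + 23 for each unit, where pb is the price buyers pay.
Supply in terms of pb becomes qs = -448 + 7(pb + 23) = -287 + 7pb. Setting this equal to demand: 713.5 - 4.5pb = -287 + 7pb, so pb = 87.
Sellers receive ps = 87 + 23 = 110; q' = 713.5 − 4.5·87 = 322.
Buyers' price falls by p* − pb = 101 − 87 = 14; sellers' price rises by ps − p* = 110 − 101 = 9.

Buyers gain 14 per unit; sellers gain 9 per unit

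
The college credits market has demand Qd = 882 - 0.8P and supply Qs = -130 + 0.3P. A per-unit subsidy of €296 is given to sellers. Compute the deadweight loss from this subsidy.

Pre-subsidy: 882 - 0.8P = -130 + 0.3P gives P* = 920, Q* = 146.
With the subsidy, sellers receive Ps = Pb + 296 for each unit, where Pb is the price buyers pay.
Supply in terms of Pb becomes Qs = -130 + 0.3(Pb + 296) = -41.2 + 0.3Pb. Setting this equal to demand: 882 - 0.8Pb = -41.2 + 0.3Pb, so Pb = 9232/11.
Sellers receive Ps = 9232/11 + 296 = 12488/11; Q' = 882 − 0.8·(9232/11) = 11582/55.
The subsidy expands output by 11582/55 − 146 = 3552/55 past the efficient level; on those units the gap between marginal cost and willingness to pay runs from 0 up to 296.
DWL = ½ × 296 × 3552/55 = 525696/55.

Deadweight loss = 525696/55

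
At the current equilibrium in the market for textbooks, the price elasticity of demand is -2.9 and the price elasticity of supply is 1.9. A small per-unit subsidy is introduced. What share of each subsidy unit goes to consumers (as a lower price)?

For a small subsidy around the equilibrium, the benefit split depends on the relative slopes, which at a point are proportional to the elasticities.
Buyer share = εs/(εs + |εd|) = 1.9/(1.9 + 2.9) = 19/48; seller share = |εd|/(εs + |εd|) = 29/48.

Consumer share = 19/48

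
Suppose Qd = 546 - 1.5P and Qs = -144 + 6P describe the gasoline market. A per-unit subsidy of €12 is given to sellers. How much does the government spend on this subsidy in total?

Pre-subsidy: 546 - 1.5P = -144 + 6P gives P* = 92, Q* = 408.
With the subsidy, sellers receive Ps = Pb + 12 for each unit, where Pb is the price buyers pay.
Supply in terms of Pb becomes Qs = -144 + 6(Pb + 12) = -72 + 6Pb. Setting this equal to demand: 546 - 1.5Pb = -72 + 6Pb, so Pb = 82.4.
Sellers receive Ps = 82.4 + 12 = 94.4; Q' = 546 − 1.5·82.4 = 422.4.
Government outlay = subsidy × quantity = 12 × 422.4 = 5068.8.

Government cost = €5068.8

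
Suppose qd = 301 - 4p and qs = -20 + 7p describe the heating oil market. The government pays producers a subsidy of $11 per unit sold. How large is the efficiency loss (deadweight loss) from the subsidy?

Deadweight loss = $154

Pre-subsidy: 301 - 4p = -20 + 7p gives p* = 321/11, q* = 2027/11.
With the subsidy, sellers receive ps = pb + 11 for each unit, where pb is the price buyers pay.
Supply in terms of pb becomes qs = -20 + 7(pb + 11) = 57 + 7pb. Setting this equal to demand: 301 - 4pb = 57 + 7pb, so pb = 244/11.
Sellers receive ps = 244/11 + 11 = 365/11; q' = 301 − 4·(244/11) = 2335/11.
The subsidy expands output by 2335/11 − 2027/11 = 28 past the efficient level; on those units the gap between marginal cost and willingness to pay runs from 0 up to 11.
DWL = ½ × 11 × 28 = 154.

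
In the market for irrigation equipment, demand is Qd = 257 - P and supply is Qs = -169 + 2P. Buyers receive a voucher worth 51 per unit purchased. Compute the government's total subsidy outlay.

Pre-subsidy: 257 - P = -169 + 2P gives P* = 142, Q* = 115.
With the rebate, buyers effectively pay Pb = Ps − 51, where Ps is the price sellers receive.
Demand in terms of Ps becomes Qd = 257 − 1(Ps − 51) = 308 - Ps. Setting this equal to supply: 308 - Ps = -169 + 2Ps, so Ps = 159.
Buyers pay Pb = 159 − 51 = 108; Q' = -169 + 2·159 = 149.
Government outlay = subsidy × quantity = 51 × 149 = 7599.

Government cost = 7599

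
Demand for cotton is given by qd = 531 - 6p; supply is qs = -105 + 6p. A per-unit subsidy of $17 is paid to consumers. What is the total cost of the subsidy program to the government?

Pre-subsidy: 531 - 6p = -105 + 6p gives p* = 53, q* = 213.
With the rebate, buyers effectively pay pb = ps − 17, where ps is the price sellers receive.
Demand in terms of ps becomes qd = 531 − 6(ps − 17) = 633 - 6ps. Setting this equal to supply: 633 - 6ps = -105 + 6ps, so ps = 61.5.
Buyers pay pb = 61.5 − 17 = 44.5; q' = -105 + 6·61.5 = 264.
Government outlay = subsidy × quantity = 17 × 264 = 4488.

Government cost = $4488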